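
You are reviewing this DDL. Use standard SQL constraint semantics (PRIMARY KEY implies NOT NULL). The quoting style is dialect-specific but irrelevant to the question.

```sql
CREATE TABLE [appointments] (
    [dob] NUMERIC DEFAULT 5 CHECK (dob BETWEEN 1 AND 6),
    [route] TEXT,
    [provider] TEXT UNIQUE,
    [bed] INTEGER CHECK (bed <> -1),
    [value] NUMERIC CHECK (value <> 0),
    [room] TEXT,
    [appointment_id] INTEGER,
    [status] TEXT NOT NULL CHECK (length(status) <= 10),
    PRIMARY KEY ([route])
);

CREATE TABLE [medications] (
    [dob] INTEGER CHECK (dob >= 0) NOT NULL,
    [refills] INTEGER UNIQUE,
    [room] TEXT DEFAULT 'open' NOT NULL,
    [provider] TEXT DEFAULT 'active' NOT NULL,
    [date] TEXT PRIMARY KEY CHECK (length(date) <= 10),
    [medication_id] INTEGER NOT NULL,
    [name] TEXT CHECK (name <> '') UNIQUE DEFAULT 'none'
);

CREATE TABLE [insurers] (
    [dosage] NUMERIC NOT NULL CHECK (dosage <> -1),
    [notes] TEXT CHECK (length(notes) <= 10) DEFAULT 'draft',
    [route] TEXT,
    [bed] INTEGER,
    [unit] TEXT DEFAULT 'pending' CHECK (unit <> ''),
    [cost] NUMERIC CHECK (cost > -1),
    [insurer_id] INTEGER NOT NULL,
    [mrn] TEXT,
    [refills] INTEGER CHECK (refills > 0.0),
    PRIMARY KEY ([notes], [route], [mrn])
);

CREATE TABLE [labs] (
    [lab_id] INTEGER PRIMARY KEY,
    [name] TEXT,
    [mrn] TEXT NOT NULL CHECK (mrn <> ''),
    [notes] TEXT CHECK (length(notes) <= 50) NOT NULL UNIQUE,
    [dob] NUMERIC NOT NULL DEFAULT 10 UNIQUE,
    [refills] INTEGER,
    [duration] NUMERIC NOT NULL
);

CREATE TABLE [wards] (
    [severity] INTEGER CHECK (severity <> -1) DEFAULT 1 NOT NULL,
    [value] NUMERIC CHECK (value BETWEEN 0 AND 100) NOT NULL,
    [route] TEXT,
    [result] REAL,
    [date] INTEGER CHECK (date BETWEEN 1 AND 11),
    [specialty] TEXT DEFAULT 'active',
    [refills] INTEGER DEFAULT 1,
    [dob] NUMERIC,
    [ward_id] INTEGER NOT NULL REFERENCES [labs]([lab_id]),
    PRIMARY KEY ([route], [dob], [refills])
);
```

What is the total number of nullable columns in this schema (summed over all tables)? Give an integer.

appointments: 6 nullable (dob, provider, bed, value, room, appointment_id — PK (route) and explicit NOT NULL columns excluded).
medications: 2 nullable (refills, name — PK (date) and explicit NOT NULL columns excluded).
insurers: 4 nullable (bed, unit, cost, refills — PK (notes, route, mrn) and explicit NOT NULL columns excluded).
labs: 2 nullable (name, refills — PK (lab_id) and explicit NOT NULL columns excluded).
wards: 3 nullable (result, date, specialty — PK (route, dob, refills) and explicit NOT NULL columns excluded).
Total: 6 + 2 + 4 + 2 + 3 = 17.

17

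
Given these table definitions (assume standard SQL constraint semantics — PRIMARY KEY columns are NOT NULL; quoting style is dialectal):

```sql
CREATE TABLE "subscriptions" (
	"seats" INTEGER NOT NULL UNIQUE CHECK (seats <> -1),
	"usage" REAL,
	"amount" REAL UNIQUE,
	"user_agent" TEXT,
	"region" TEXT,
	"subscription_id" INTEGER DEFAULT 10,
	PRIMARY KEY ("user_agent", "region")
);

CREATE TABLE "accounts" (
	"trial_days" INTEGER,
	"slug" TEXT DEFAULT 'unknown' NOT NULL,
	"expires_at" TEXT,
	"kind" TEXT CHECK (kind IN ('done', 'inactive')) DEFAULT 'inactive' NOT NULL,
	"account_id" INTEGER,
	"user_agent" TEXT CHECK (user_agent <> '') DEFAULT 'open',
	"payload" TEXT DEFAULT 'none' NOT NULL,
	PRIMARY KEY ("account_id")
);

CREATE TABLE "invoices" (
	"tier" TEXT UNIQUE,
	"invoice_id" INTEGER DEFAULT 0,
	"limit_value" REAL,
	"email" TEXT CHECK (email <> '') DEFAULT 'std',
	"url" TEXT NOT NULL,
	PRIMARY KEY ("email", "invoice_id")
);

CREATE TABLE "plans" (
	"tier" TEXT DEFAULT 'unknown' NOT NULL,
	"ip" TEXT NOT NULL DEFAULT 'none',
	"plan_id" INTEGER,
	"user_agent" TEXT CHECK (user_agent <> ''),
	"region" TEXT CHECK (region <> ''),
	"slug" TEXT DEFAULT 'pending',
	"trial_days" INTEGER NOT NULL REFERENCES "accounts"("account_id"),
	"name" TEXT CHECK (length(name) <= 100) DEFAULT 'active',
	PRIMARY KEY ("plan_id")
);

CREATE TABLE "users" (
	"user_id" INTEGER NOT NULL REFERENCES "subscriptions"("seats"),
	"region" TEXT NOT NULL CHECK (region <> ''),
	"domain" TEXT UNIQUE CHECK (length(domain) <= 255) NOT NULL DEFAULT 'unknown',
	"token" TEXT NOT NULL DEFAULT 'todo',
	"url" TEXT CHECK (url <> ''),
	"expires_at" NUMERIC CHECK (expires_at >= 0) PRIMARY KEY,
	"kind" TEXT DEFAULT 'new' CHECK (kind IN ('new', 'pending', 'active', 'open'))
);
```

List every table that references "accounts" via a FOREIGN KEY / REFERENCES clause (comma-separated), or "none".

- plans.trial_days references accounts(account_id).

plans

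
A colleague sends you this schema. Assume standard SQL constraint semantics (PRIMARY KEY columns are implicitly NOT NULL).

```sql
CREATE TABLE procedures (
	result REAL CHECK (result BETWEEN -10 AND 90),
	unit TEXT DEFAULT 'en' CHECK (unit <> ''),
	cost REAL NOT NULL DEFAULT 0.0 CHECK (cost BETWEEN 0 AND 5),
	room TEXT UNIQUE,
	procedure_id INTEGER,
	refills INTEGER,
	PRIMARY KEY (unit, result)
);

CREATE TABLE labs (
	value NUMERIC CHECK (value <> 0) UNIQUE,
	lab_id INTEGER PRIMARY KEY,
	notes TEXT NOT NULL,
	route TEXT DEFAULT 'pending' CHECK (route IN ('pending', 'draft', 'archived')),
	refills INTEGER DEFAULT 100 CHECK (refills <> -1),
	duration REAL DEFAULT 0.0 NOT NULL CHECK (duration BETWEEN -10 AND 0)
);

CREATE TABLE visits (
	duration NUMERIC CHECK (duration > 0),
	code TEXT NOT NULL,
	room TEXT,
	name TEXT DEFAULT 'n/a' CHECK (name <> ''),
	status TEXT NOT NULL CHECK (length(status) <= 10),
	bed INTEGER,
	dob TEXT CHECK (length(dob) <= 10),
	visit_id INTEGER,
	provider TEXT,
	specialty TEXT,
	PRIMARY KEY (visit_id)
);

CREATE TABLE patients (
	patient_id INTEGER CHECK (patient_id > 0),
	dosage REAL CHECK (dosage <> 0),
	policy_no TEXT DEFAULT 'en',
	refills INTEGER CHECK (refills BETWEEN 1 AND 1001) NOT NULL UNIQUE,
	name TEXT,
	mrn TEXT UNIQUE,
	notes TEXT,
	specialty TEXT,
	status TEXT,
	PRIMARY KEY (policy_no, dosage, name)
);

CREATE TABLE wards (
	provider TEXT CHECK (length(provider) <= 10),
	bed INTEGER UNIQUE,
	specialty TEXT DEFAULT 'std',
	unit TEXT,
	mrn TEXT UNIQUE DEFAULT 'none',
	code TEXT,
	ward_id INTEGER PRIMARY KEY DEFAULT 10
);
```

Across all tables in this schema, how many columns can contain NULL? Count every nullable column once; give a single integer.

procedures: 3 nullable (room, procedure_id, refills — PK (unit, result) and explicit NOT NULL columns excluded).
labs: 3 nullable (value, route, refills — PK (lab_id) and explicit NOT NULL columns excluded).
visits: 7 nullable (duration, room, name, bed, dob, provider, specialty — PK (visit_id) and explicit NOT NULL columns excluded).
patients: 5 nullable (patient_id, mrn, notes, specialty, status — PK (policy_no, dosage, name) and explicit NOT NULL columns excluded).
wards: 6 nullable (provider, bed, specialty, unit, mrn, code — PK (ward_id) and explicit NOT NULL columns excluded).
Total: 3 + 3 + 7 + 5 + 6 = 24.

24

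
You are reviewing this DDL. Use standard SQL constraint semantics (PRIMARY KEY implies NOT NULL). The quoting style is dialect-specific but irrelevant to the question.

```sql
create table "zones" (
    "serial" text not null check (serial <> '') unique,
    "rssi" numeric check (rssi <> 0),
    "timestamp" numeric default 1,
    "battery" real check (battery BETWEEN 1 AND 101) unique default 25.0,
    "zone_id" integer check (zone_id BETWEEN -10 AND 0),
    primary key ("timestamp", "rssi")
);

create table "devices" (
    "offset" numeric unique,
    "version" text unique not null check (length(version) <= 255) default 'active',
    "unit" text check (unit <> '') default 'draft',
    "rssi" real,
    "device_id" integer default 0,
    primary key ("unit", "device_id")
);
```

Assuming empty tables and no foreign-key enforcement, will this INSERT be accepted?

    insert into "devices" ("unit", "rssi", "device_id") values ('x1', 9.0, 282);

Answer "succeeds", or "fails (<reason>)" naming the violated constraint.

succeeds

NOT NULL columns: device_id is supplied; unit is supplied; version defaults to 'active'.
CHECK constraints: 'x1' satisfies (unit <> '').
No constraint is violated.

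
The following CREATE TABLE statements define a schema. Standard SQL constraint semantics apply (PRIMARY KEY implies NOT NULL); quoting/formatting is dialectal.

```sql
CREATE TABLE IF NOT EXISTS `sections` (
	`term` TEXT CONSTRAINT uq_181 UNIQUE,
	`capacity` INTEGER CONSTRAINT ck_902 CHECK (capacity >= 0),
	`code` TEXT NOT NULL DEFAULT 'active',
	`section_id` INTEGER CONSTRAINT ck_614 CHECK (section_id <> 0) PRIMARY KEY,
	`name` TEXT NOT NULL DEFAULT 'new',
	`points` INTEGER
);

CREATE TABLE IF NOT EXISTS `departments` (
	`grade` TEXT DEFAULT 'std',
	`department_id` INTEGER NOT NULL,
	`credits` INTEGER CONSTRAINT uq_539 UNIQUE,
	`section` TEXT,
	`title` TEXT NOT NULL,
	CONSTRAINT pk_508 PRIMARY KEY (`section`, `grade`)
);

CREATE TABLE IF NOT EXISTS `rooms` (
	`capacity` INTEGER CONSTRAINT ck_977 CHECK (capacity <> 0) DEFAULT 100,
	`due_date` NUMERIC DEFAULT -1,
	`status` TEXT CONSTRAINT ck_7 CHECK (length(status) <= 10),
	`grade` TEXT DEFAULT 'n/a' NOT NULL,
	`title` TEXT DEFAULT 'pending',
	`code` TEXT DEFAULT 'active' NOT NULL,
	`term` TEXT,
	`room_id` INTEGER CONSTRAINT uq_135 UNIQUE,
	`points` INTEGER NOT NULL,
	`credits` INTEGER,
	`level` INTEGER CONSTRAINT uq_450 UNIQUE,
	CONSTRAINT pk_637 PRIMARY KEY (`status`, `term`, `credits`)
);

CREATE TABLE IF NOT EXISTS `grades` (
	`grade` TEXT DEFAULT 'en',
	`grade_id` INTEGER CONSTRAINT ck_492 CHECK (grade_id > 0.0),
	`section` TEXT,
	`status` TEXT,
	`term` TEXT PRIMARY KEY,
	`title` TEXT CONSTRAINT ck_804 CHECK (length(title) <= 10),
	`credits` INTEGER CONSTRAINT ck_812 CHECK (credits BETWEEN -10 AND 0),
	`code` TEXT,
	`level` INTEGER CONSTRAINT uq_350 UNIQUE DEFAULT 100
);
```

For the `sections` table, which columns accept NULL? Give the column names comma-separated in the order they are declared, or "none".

term, capacity, points

- term: UNIQUE does not imply NOT NULL → nullable.
- capacity: CHECK does not forbid NULL (a CHECK constraint passes when its expression is NULL) → nullable.
- code: declared NOT NULL → not nullable.
- section_id: part of the PRIMARY KEY, which implies NOT NULL → not nullable.
- name: declared NOT NULL → not nullable.
- points: no NOT NULL constraint applies → nullable.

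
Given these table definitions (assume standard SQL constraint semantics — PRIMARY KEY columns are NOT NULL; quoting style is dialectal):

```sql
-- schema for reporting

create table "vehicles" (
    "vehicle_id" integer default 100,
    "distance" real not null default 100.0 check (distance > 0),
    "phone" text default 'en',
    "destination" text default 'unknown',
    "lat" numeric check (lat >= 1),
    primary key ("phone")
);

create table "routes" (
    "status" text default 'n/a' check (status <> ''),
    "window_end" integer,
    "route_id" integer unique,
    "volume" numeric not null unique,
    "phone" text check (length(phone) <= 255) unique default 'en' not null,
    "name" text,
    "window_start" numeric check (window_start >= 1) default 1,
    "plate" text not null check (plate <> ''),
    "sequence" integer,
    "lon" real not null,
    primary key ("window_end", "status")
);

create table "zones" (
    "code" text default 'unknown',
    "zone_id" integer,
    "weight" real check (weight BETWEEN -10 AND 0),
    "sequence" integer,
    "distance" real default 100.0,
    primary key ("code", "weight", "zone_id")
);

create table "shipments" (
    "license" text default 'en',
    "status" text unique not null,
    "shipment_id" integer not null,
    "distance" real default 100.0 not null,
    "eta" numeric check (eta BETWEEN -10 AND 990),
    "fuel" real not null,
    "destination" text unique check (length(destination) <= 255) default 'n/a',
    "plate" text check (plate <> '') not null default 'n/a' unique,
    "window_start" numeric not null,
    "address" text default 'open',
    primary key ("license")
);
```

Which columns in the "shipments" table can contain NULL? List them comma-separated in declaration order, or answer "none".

eta, destination, address

- license: part of the PRIMARY KEY, which implies NOT NULL → not nullable.
- status: declared NOT NULL → not nullable.
- shipment_id: declared NOT NULL → not nullable.
- distance: declared NOT NULL → not nullable.
- eta: CHECK does not forbid NULL (a CHECK constraint passes when its expression is NULL) → nullable.
- fuel: declared NOT NULL → not nullable.
- destination: CHECK does not forbid NULL (a CHECK constraint passes when its expression is NULL) → nullable.
- plate: declared NOT NULL → not nullable.
- window_start: declared NOT NULL → not nullable.
- address: DEFAULT only fills an omitted column; an explicit NULL is still allowed → nullable.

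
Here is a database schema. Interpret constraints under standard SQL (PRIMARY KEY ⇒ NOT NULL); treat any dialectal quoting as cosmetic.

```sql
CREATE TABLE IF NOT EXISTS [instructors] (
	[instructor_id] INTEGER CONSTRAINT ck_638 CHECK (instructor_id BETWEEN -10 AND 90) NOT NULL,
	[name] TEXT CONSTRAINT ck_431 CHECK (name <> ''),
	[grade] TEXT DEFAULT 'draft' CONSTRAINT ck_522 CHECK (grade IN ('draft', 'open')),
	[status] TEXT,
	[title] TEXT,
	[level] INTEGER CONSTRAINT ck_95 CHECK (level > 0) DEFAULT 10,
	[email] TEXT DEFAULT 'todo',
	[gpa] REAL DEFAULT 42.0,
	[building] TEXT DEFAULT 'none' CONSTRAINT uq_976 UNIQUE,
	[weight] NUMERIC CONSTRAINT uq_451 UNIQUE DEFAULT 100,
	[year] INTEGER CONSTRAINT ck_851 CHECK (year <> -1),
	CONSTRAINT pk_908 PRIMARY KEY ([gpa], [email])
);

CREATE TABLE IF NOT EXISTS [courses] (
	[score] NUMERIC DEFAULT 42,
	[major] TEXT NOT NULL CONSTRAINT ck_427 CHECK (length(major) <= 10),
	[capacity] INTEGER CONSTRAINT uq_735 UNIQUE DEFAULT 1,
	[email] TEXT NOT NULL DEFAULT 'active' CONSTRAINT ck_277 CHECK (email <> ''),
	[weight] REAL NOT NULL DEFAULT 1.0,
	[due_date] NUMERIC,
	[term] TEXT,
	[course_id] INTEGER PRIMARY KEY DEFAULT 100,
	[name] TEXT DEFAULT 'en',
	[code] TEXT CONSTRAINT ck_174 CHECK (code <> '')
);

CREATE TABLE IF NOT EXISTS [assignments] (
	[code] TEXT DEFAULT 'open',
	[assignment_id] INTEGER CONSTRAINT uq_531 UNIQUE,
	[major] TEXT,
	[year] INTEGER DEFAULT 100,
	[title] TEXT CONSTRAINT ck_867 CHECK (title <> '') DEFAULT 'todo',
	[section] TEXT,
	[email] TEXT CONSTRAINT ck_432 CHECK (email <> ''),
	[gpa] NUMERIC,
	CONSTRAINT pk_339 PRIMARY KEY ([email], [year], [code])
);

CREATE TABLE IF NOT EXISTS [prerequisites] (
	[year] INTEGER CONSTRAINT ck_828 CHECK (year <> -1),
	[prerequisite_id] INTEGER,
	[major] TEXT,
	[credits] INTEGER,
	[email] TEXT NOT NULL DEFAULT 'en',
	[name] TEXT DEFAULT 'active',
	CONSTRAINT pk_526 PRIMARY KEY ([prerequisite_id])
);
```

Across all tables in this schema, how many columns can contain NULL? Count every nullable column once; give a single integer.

instructors: 8 nullable (name, grade, status, title, level, building, weight, year — PK (gpa, email) and explicit NOT NULL columns excluded).
courses: 6 nullable (score, capacity, due_date, term, name, code — PK (course_id) and explicit NOT NULL columns excluded).
assignments: 5 nullable (assignment_id, major, title, section, gpa — PK (email, year, code) and explicit NOT NULL columns excluded).
prerequisites: 4 nullable (year, major, credits, name — PK (prerequisite_id) and explicit NOT NULL columns excluded).
Total: 8 + 6 + 5 + 4 = 23.

23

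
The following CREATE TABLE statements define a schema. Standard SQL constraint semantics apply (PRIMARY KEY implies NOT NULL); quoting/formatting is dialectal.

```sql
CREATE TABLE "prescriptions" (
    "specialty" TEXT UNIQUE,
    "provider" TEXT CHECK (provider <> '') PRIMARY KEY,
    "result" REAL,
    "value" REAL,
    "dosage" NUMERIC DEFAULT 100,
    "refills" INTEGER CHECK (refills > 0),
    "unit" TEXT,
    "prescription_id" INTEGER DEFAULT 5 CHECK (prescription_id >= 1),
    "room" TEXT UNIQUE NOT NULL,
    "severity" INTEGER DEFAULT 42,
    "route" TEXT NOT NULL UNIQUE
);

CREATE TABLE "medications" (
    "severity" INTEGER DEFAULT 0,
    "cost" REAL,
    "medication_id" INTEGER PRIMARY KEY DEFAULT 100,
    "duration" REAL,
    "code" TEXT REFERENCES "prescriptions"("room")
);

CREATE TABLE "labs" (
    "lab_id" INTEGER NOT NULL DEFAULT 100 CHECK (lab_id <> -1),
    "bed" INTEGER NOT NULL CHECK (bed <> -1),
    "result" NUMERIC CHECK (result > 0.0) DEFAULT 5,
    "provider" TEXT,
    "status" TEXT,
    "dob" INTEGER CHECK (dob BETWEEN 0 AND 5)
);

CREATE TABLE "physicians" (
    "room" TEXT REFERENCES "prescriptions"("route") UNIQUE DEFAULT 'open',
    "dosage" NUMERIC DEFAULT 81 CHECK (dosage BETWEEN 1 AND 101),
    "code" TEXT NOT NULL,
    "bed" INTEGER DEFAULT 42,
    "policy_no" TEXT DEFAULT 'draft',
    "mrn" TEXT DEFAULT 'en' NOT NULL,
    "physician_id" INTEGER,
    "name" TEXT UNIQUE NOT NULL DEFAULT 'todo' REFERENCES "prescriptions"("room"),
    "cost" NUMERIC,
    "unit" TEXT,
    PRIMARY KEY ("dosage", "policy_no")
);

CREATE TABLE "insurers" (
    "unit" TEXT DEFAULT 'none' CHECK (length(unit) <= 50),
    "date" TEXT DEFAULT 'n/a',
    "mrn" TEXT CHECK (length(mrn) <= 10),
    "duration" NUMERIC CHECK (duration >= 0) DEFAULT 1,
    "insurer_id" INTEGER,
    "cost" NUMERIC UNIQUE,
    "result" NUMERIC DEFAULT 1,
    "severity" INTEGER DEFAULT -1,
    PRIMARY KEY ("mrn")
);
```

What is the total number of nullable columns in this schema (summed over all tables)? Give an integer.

28

prescriptions: 8 nullable (specialty, result, value, dosage, refills, unit, prescription_id, severity — PK (provider) and explicit NOT NULL columns excluded).
medications: 4 nullable (severity, cost, duration, code — PK (medication_id) and explicit NOT NULL columns excluded).
labs: 4 nullable (result, provider, status, dob — PK none and explicit NOT NULL columns excluded).
physicians: 5 nullable (room, bed, physician_id, cost, unit — PK (dosage, policy_no) and explicit NOT NULL columns excluded).
insurers: 7 nullable (unit, date, duration, insurer_id, cost, result, severity — PK (mrn) and explicit NOT NULL columns excluded).
Total: 8 + 4 + 4 + 5 + 7 = 28.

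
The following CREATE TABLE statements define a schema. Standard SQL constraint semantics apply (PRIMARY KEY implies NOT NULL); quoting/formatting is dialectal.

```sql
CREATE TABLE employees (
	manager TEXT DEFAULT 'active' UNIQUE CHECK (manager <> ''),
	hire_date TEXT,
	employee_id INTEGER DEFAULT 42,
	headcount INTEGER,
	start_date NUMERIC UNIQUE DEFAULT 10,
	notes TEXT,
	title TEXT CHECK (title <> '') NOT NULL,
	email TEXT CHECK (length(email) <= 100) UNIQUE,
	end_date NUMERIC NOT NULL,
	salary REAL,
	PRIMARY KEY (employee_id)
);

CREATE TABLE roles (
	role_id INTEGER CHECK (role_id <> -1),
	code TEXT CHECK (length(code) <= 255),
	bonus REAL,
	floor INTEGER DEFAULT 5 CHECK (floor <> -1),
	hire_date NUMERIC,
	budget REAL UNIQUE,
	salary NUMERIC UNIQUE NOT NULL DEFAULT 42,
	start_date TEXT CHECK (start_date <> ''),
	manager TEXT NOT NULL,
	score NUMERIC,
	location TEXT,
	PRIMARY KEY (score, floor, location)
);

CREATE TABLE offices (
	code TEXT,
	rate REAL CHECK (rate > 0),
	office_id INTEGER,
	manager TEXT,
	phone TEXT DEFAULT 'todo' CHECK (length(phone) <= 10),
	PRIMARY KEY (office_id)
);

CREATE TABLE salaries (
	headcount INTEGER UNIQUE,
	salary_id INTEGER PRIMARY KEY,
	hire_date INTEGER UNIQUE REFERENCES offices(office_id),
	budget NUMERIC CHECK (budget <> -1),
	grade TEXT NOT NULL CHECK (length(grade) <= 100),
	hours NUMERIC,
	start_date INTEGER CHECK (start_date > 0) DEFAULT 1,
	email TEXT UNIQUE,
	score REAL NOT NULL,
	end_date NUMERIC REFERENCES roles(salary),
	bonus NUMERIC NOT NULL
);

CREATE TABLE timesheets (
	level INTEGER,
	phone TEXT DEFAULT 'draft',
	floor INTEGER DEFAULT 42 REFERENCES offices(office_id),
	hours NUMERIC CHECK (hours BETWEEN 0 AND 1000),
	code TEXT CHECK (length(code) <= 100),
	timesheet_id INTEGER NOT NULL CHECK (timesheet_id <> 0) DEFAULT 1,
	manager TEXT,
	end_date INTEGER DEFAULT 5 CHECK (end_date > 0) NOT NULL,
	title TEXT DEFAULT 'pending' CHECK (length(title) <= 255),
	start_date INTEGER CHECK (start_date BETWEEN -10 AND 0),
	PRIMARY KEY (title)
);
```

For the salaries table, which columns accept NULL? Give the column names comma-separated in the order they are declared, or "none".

headcount, hire_date, budget, hours, start_date, email, end_date

- headcount: UNIQUE does not imply NOT NULL → nullable.
- salary_id: part of the PRIMARY KEY, which implies NOT NULL → not nullable.
- hire_date: a foreign key column may be NULL unless separately constrained → nullable.
- budget: CHECK does not forbid NULL (a CHECK constraint passes when its expression is NULL) → nullable.
- grade: declared NOT NULL → not nullable.
- hours: no NOT NULL constraint applies → nullable.
- start_date: CHECK does not forbid NULL (a CHECK constraint passes when its expression is NULL) → nullable.
- email: UNIQUE does not imply NOT NULL → nullable.
- score: declared NOT NULL → not nullable.
- end_date: a foreign key column may be NULL unless separately constrained → nullable.
- bonus: declared NOT NULL → not nullable.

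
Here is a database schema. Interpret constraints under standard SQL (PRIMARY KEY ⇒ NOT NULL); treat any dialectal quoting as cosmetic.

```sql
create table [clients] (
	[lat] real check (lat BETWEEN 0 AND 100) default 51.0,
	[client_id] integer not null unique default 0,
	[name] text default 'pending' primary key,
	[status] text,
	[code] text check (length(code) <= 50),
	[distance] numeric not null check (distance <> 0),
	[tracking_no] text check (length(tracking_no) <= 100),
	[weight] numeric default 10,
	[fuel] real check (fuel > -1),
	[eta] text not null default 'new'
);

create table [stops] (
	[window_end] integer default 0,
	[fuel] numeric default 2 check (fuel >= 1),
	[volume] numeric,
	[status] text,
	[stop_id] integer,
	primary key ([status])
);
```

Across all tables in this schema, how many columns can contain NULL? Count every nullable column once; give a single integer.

10

clients: 6 nullable (lat, status, code, tracking_no, weight, fuel — PK (name) and explicit NOT NULL columns excluded).
stops: 4 nullable (window_end, fuel, volume, stop_id — PK (status) and explicit NOT NULL columns excluded).
Total: 6 + 4 = 10.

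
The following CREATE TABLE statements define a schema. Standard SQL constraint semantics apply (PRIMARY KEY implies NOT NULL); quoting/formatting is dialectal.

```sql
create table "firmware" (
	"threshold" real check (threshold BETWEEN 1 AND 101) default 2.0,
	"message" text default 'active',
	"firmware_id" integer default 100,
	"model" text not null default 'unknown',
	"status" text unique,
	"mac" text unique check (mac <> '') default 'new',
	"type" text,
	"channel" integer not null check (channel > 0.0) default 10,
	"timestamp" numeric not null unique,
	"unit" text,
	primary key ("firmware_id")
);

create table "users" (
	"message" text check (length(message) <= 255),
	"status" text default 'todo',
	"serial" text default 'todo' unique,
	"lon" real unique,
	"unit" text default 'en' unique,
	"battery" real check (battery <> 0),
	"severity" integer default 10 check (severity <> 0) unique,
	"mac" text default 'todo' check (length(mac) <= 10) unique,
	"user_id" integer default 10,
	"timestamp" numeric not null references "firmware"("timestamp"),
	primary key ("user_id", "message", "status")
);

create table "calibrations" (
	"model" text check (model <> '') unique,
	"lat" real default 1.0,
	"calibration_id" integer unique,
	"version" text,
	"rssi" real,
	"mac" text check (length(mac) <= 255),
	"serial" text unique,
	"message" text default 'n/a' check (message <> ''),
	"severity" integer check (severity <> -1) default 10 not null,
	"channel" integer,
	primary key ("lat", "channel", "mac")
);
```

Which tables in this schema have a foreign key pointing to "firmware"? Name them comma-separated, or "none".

- users.timestamp references firmware(timestamp).

users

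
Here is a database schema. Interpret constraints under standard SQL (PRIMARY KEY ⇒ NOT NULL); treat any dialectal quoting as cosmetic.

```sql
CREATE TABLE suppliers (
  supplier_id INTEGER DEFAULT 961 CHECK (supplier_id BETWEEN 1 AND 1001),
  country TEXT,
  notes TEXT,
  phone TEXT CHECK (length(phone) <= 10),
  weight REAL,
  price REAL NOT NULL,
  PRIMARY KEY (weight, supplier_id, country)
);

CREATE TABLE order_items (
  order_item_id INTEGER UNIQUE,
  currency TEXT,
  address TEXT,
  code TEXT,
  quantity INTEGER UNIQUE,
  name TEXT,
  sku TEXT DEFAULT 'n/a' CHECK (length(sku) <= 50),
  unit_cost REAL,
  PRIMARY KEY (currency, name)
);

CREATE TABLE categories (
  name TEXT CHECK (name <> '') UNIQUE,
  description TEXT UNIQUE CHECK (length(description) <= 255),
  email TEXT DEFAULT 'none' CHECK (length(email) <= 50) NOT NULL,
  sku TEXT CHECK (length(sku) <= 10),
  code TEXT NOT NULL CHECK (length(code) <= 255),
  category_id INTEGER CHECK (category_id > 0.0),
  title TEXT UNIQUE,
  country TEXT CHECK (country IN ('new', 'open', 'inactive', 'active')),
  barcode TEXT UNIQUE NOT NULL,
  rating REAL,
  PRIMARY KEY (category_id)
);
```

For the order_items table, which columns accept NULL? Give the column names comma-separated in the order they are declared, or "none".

- order_item_id: UNIQUE does not imply NOT NULL → nullable.
- currency: part of the PRIMARY KEY, which implies NOT NULL → not nullable.
- address: no NOT NULL constraint applies → nullable.
- code: no NOT NULL constraint applies → nullable.
- quantity: UNIQUE does not imply NOT NULL → nullable.
- name: part of the PRIMARY KEY, which implies NOT NULL → not nullable.
- sku: CHECK does not forbid NULL (a CHECK constraint passes when its expression is NULL) → nullable.
- unit_cost: no NOT NULL constraint applies → nullable.

order_item_id, address, code, quantity, sku, unit_cost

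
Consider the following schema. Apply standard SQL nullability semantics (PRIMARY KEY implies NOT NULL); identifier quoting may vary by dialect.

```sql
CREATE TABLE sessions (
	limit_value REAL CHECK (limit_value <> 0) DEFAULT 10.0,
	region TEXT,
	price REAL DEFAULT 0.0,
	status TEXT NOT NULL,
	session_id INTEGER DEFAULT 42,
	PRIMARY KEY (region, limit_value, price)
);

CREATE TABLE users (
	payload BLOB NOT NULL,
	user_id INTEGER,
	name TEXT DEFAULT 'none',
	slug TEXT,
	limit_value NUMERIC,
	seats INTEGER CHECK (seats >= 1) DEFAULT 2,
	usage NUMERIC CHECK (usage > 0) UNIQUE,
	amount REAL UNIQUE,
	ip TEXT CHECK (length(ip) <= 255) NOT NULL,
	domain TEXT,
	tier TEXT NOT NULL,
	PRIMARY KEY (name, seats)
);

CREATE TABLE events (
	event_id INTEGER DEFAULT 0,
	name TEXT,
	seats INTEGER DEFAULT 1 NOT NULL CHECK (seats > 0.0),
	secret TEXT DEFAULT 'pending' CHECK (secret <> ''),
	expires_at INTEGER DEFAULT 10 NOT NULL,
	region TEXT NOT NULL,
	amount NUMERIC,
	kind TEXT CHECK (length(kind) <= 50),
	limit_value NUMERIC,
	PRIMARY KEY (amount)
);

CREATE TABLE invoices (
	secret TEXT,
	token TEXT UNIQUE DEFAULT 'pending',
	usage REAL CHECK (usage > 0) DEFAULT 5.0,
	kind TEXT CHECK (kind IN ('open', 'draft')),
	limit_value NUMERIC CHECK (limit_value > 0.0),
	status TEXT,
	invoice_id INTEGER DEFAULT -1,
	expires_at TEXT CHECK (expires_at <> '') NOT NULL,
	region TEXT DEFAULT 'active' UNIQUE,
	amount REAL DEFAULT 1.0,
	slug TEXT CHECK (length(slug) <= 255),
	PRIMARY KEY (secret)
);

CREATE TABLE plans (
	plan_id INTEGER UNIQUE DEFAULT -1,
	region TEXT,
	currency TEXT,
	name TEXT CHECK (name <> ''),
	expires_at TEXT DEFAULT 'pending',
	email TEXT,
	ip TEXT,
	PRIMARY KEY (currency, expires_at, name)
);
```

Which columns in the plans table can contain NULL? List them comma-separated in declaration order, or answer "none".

- plan_id: UNIQUE does not imply NOT NULL → nullable.
- region: no NOT NULL constraint applies → nullable.
- currency: part of the PRIMARY KEY, which implies NOT NULL → not nullable.
- name: part of the PRIMARY KEY, which implies NOT NULL → not nullable.
- expires_at: part of the PRIMARY KEY, which implies NOT NULL → not nullable.
- email: no NOT NULL constraint applies → nullable.
- ip: no NOT NULL constraint applies → nullable.

plan_id, region, email, ip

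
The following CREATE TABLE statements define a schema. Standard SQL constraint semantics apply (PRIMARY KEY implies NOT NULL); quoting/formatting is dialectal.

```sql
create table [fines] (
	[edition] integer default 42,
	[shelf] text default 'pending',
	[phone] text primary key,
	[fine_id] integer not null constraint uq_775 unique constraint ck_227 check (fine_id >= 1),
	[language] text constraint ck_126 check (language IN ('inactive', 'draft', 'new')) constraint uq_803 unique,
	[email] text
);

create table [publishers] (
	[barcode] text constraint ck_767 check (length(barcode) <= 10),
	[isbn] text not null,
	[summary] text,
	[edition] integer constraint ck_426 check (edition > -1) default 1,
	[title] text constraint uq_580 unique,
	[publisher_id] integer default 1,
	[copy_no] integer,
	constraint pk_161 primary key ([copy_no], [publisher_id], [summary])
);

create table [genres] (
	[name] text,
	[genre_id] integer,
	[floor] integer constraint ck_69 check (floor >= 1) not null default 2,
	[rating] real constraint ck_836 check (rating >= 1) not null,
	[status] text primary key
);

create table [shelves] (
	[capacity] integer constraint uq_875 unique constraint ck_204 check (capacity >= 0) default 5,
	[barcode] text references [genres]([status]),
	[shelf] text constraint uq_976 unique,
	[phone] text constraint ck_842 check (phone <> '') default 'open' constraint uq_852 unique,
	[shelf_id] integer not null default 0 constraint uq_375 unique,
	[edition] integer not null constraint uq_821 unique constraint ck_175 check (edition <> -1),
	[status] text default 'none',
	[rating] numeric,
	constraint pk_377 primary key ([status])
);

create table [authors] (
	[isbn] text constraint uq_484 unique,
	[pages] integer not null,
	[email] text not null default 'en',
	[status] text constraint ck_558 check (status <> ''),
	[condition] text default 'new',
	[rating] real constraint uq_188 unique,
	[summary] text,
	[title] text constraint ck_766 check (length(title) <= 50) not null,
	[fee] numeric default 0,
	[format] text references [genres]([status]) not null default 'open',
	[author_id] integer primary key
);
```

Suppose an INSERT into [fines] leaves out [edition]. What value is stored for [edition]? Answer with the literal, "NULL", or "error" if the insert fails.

42

edition has an explicit DEFAULT 42.
When the column is omitted from an INSERT, that default is used.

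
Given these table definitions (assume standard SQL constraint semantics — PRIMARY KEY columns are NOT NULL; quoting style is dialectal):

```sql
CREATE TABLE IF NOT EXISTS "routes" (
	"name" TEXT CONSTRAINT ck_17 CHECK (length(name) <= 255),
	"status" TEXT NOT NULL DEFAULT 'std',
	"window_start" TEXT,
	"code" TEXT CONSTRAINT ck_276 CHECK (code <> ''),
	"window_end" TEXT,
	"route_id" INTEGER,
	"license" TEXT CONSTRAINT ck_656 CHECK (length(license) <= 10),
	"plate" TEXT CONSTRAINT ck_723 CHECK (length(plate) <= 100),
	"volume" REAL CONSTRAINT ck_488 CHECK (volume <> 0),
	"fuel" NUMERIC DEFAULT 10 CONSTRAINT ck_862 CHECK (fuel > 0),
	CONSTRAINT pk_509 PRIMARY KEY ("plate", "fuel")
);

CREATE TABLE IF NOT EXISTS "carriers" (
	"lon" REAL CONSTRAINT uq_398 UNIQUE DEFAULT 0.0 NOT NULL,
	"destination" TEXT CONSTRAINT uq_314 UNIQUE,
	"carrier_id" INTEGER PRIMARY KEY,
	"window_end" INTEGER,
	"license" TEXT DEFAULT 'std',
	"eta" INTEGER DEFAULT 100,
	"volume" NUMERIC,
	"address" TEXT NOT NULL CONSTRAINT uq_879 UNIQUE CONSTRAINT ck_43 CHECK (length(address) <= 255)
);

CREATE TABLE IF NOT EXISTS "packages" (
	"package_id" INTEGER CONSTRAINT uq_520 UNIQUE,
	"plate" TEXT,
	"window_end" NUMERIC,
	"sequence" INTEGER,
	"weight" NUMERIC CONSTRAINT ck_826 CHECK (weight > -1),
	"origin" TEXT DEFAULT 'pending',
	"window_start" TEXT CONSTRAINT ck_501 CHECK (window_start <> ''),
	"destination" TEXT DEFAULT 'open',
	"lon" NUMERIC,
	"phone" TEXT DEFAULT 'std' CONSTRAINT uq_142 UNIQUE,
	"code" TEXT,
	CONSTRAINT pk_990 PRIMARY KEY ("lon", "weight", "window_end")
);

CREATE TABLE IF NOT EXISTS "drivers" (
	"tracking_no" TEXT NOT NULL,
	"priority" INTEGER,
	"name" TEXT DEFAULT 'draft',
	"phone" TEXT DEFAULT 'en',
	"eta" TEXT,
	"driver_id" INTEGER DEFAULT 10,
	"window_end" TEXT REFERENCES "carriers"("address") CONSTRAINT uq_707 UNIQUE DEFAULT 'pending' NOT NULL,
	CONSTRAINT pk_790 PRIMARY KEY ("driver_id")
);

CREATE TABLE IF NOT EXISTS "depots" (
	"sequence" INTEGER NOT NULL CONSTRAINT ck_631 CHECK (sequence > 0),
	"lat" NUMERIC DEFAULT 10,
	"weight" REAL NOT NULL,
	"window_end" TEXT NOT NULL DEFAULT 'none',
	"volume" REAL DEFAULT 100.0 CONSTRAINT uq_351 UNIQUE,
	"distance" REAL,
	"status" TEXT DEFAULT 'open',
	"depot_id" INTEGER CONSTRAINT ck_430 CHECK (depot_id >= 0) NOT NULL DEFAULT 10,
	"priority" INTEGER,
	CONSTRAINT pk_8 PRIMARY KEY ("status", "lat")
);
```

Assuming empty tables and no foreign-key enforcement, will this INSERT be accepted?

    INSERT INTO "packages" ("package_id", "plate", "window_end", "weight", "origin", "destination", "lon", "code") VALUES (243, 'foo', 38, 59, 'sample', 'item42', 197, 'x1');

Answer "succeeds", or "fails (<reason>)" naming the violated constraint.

succeeds

NOT NULL columns: lon is supplied; weight is supplied; window_end is supplied.
CHECK constraints: 59 satisfies (weight > -1).
No constraint is violated.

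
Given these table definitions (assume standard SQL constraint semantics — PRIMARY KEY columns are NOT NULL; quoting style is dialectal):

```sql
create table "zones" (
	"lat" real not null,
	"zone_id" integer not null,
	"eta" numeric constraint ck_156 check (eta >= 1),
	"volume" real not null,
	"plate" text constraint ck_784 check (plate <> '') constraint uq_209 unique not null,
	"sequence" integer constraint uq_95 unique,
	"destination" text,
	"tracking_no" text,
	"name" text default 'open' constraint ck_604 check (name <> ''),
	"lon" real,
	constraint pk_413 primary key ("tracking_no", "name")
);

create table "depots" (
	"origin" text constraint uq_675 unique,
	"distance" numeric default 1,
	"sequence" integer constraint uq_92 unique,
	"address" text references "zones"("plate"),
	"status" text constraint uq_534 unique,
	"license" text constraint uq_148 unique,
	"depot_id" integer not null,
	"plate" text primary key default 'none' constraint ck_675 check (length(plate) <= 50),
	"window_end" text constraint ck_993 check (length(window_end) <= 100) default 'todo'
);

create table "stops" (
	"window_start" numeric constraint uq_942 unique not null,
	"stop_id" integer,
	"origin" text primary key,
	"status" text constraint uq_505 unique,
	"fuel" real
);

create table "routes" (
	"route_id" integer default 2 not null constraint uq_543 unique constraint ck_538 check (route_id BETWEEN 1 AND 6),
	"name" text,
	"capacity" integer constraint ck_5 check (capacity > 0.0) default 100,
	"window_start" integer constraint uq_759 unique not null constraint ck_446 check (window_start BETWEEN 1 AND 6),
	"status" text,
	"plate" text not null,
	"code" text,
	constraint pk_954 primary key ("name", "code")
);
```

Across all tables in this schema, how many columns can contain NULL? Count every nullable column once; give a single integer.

16

zones: 4 nullable (eta, sequence, destination, lon — PK (tracking_no, name) and explicit NOT NULL columns excluded).
depots: 7 nullable (origin, distance, sequence, address, status, license, window_end — PK (plate) and explicit NOT NULL columns excluded).
stops: 3 nullable (stop_id, status, fuel — PK (origin) and explicit NOT NULL columns excluded).
routes: 2 nullable (capacity, status — PK (name, code) and explicit NOT NULL columns excluded).
Total: 4 + 7 + 3 + 2 = 16.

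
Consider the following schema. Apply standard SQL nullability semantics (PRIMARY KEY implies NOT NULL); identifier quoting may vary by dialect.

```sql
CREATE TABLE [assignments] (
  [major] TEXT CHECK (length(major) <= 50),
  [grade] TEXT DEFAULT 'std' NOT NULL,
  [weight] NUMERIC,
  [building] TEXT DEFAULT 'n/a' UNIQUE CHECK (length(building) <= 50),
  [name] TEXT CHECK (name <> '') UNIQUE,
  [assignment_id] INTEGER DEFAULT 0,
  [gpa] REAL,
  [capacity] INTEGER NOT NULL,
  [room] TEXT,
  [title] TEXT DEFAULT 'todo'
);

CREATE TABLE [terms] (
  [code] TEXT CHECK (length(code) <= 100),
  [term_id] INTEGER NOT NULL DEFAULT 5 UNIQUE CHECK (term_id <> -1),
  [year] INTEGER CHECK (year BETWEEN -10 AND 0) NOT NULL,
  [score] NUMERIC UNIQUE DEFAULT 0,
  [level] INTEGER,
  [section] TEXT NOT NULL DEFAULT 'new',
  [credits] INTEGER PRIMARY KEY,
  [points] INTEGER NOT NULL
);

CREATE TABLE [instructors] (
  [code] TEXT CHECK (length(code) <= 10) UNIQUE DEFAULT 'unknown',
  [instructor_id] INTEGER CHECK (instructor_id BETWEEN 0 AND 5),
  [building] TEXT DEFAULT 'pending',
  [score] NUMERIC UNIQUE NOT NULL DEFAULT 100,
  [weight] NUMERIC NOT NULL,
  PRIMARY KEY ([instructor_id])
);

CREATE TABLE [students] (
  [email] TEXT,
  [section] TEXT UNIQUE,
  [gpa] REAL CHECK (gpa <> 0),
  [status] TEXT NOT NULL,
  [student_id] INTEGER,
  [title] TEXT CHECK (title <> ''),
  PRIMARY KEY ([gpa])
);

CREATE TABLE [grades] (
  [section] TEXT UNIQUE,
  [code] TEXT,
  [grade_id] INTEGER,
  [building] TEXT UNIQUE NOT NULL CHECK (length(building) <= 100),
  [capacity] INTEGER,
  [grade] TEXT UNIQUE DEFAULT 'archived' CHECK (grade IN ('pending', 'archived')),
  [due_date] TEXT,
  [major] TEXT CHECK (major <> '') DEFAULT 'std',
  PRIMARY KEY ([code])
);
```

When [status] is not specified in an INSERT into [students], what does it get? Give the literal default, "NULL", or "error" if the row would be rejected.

status has no DEFAULT clause.
Omitting it would insert NULL, but it is declared NOT NULL, so the INSERT fails.

error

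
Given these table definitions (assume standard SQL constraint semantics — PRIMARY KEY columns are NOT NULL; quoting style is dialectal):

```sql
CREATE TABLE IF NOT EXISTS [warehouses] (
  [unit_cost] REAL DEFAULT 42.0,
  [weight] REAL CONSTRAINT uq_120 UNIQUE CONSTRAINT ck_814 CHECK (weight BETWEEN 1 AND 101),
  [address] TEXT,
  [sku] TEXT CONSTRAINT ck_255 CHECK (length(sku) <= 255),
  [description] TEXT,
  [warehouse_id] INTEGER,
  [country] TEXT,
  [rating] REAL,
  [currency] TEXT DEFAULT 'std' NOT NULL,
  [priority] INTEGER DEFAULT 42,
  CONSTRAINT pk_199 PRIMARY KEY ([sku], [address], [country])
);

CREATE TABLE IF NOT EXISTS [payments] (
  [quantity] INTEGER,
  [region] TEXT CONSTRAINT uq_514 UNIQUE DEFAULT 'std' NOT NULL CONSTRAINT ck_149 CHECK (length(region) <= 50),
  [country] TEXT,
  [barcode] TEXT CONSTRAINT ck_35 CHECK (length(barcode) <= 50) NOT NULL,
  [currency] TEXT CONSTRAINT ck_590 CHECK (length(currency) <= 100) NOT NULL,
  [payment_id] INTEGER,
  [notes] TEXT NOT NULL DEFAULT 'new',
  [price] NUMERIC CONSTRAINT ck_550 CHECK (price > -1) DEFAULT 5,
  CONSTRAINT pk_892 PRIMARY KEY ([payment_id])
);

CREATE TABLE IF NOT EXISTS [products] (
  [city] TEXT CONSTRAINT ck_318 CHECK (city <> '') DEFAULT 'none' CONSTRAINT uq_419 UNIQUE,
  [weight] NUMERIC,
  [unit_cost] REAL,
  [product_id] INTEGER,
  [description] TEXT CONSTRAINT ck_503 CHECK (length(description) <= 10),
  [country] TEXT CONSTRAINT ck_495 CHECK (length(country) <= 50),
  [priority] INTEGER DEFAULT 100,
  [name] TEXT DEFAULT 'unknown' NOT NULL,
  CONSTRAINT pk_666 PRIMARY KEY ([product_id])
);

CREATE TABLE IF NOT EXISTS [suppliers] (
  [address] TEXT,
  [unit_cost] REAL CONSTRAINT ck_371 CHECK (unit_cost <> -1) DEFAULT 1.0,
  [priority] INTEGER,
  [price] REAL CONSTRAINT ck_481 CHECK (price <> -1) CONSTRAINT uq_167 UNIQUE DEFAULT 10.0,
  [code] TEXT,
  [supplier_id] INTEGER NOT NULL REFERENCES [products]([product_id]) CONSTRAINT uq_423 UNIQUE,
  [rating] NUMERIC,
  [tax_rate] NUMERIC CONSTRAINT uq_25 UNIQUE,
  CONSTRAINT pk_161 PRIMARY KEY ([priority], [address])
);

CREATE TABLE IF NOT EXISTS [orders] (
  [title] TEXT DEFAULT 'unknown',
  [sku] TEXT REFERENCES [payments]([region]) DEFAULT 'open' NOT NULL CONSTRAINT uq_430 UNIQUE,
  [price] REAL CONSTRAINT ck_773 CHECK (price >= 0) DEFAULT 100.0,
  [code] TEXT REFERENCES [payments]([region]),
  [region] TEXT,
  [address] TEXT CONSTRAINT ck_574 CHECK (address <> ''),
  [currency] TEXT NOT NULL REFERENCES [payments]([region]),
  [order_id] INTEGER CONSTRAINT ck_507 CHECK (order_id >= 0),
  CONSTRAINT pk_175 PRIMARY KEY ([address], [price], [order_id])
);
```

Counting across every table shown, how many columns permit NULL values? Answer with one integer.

23

warehouses: 6 nullable (unit_cost, weight, description, warehouse_id, rating, priority — PK (sku, address, country) and explicit NOT NULL columns excluded).
payments: 3 nullable (quantity, country, price — PK (payment_id) and explicit NOT NULL columns excluded).
products: 6 nullable (city, weight, unit_cost, description, country, priority — PK (product_id) and explicit NOT NULL columns excluded).
suppliers: 5 nullable (unit_cost, price, code, rating, tax_rate — PK (priority, address) and explicit NOT NULL columns excluded).
orders: 3 nullable (title, code, region — PK (address, price, order_id) and explicit NOT NULL columns excluded).
Total: 6 + 3 + 6 + 5 + 3 = 23.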